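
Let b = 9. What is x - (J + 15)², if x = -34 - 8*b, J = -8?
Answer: -155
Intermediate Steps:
x = -106 (x = -34 - 8*9 = -34 - 72 = -106)
x - (J + 15)² = -106 - (-8 + 15)² = -106 - 1*7² = -106 - 1*49 = -106 - 49 = -155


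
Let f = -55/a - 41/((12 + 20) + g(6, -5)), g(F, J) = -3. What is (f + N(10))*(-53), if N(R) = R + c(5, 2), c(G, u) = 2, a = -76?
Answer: -1321131/2204 ≈ -599.42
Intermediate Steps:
N(R) = 2 + R (N(R) = R + 2 = 2 + R)
f = -1521/2204 (f = -55/(-76) - 41/((12 + 20) - 3) = -55*(-1/76) - 41/(32 - 3) = 55/76 - 41/29 = -1521/2204 ≈ -0.69011)
(f + N(10))*(-53) = (-1521/2204 + (2 + 10))*(-53) = (-1521/2204 + 12)*(-53) = (24927/2204)*(-53) = -1321131/2204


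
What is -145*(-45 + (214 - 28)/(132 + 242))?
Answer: 1206690/187 ≈ 6452.9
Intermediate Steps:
-145*(-45 + (214 - 28)/(132 + 242)) = -145*(-45 + 186/374) = -145*(-45 + 186*(1/374)) = -145*(-45 + 93/187) = -145*(-8322/187) = 1206690/187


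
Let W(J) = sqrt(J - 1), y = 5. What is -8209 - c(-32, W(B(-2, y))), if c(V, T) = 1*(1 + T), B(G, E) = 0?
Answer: -8210 - I ≈ -8210.0 - 1.0*I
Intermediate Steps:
W(J) = sqrt(-1 + J)
c(V, T) = 1 + T
-8209 - c(-32, W(B(-2, y))) = -8209 - (1 + sqrt(-1 + 0)) = -8209 - (1 + sqrt(-1)) = -8209 - (1 + I) = -8209 + (-1 - I) = -8210 - I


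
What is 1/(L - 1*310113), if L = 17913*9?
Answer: -1/148896 ≈ -6.7161e-6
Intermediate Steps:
L = 161217
1/(L - 1*310113) = 1/(161217 - 1*310113) = 1/(161217 - 310113) = 1/(-148896) = -1/148896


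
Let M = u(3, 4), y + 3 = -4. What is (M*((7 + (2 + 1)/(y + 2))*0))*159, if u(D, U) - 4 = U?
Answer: 0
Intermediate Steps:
y = -7 (y = -3 - 4 = -7)
u(D, U) = 4 + U
M = 8 (M = 4 + 4 = 8)
(M*((7 + (2 + 1)/(y + 2))*0))*159 = (8*((7 + (2 + 1)/(-7 + 2))*0))*159 = (8*((7 + 3/(-5))*0))*159 = (8*((7 + 3*(-⅕))*0))*159 = (8*((7 - ⅗)*0))*159 = (8*((32/5)*0))*159 = (8*0)*159 = 0*159 = 0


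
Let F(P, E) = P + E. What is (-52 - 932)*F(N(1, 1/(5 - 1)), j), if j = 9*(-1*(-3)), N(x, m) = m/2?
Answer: -26691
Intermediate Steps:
N(x, m) = m/2 (N(x, m) = m*(½) = m/2)
j = 27 (j = 9*3 = 27)
F(P, E) = E + P
(-52 - 932)*F(N(1, 1/(5 - 1)), j) = (-52 - 932)*(27 + 1/(2*(5 - 1))) = -984*(27 + (½)/4) = -984*(27 + (½)*(¼)) = -984*(27 + ⅛) = -984*217/8 = -26691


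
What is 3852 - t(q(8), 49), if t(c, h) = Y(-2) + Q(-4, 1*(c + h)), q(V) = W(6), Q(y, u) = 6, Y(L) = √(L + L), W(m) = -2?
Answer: 3846 - 2*I ≈ 3846.0 - 2.0*I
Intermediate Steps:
Y(L) = √2*√L (Y(L) = √(2*L) = √2*√L)
q(V) = -2
t(c, h) = 6 + 2*I (t(c, h) = √2*√(-2) + 6 = √2*(I*√2) + 6 = 2*I + 6 = 6 + 2*I)
3852 - t(q(8), 49) = 3852 - (6 + 2*I) = 3852 + (-6 - 2*I) = 3846 - 2*I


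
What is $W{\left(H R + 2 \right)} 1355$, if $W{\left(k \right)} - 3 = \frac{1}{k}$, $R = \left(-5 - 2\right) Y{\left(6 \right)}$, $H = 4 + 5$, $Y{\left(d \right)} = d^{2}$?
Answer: $\frac{9209935}{2266} \approx 4064.4$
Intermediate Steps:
$H = 9$
$R = -252$ ($R = \left(-5 - 2\right) 6^{2} = \left(-7\right) 36 = -252$)
$W{\left(k \right)} = 3 + \frac{1}{k}$
$W{\left(H R + 2 \right)} 1355 = \left(3 + \frac{1}{9 \left(-252\right) + 2}\right) 1355 = \left(3 + \frac{1}{-2268 + 2}\right) 1355 = \left(3 + \frac{1}{-2266}\right) 1355 = \left(3 - \frac{1}{2266}\right) 1355 = \frac{6797}{2266} \cdot 1355 = \frac{9209935}{2266}$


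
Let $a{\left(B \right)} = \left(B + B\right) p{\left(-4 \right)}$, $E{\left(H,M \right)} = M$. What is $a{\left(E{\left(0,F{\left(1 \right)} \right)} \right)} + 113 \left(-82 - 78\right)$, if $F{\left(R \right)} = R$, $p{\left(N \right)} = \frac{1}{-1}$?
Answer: $-18082$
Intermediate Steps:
$p{\left(N \right)} = -1$
$a{\left(B \right)} = - 2 B$ ($a{\left(B \right)} = \left(B + B\right) \left(-1\right) = 2 B \left(-1\right) = - 2 B$)
$a{\left(E{\left(0,F{\left(1 \right)} \right)} \right)} + 113 \left(-82 - 78\right) = \left(-2\right) 1 + 113 \left(-82 - 78\right) = -2 + 113 \left(-160\right) = -2 - 18080 = -18082$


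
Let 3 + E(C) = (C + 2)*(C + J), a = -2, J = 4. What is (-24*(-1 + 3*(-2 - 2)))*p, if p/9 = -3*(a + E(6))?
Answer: -631800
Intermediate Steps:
E(C) = -3 + (2 + C)*(4 + C) (E(C) = -3 + (C + 2)*(C + 4) = -3 + (2 + C)*(4 + C))
p = -2025 (p = 9*(-3*(-2 + (5 + 6**2 + 6*6))) = 9*(-3*(-2 + (5 + 36 + 36))) = 9*(-3*(-2 + 77)) = 9*(-3*75) = 9*(-225) = -2025)
(-24*(-1 + 3*(-2 - 2)))*p = -24*(-1 + 3*(-2 - 2))*(-2025) = -24*(-1 + 3*(-4))*(-2025) = -24*(-1 - 12)*(-2025) = -24*(-13)*(-2025) = 312*(-2025) = -631800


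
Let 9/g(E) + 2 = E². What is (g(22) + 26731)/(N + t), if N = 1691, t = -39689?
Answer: -12884351/18315036 ≈ -0.70348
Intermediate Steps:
g(E) = 9/(-2 + E²)
(g(22) + 26731)/(N + t) = (9/(-2 + 22²) + 26731)/(1691 - 39689) = (9/(-2 + 484) + 26731)/(-37998) = (9/482 + 26731)*(-1/37998) = (12884351/482)*(-1/37998) = -12884351/18315036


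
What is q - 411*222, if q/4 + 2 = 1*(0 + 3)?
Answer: -91238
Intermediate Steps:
q = 4 (q = -8 + 4*(1*(0 + 3)) = -8 + 4*(1*3) = -8 + 4*3 = -8 + 12 = 4)
q - 411*222 = 4 - 411*222 = 4 - 91242 = -91238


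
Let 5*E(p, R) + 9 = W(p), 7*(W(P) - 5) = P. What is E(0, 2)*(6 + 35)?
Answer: -164/5 ≈ -32.800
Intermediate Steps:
W(P) = 5 + P/7
E(p, R) = -⅘ + p/35 (E(p, R) = -9/5 + (5 + p/7)/5 = -9/5 + (1 + p/35) = -⅘ + p/35)
E(0, 2)*(6 + 35) = (-⅘ + (1/35)*0)*(6 + 35) = (-⅘ + 0)*41 = -⅘*41 = -164/5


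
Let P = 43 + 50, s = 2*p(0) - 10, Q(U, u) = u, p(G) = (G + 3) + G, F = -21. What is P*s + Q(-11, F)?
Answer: -393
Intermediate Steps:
p(G) = 3 + 2*G (p(G) = (3 + G) + G = 3 + 2*G)
s = -4 (s = 2*(3 + 2*0) - 10 = 2*(3 + 0) - 10 = 2*3 - 10 = 6 - 10 = -4)
P = 93
P*s + Q(-11, F) = 93*(-4) - 21 = -372 - 21 = -393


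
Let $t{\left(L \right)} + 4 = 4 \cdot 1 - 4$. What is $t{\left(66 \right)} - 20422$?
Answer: $-20426$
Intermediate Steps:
$t{\left(L \right)} = -4$ ($t{\left(L \right)} = -4 + \left(4 \cdot 1 - 4\right) = -4 + \left(4 - 4\right) = -4 + 0 = -4$)
$t{\left(66 \right)} - 20422 = -4 - 20422 = -20426$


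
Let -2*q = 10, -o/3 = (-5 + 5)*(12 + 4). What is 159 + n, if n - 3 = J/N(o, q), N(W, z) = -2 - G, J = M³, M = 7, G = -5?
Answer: 829/3 ≈ 276.33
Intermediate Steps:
o = 0 (o = -3*(-5 + 5)*(12 + 4) = -0*16 = -3*0 = 0)
J = 343 (J = 7³ = 343)
q = -5 (q = -½*10 = -5)
N(W, z) = 3 (N(W, z) = -2 - 1*(-5) = -2 + 5 = 3)
n = 352/3 (n = 3 + 343/3 = 352/3 ≈ 117.33)
159 + n = 159 + 352/3 = 829/3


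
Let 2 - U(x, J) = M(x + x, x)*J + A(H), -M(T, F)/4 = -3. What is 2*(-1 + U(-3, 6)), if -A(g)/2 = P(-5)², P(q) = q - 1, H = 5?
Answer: 2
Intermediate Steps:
M(T, F) = 12 (M(T, F) = -4*(-3) = 12)
P(q) = -1 + q
A(g) = -72 (A(g) = -2*(-1 - 5)² = -2*(-6)² = -2*36 = -72)
U(x, J) = 74 - 12*J (U(x, J) = 2 - (12*J - 72) = 2 - (-72 + 12*J) = 2 + (72 - 12*J) = 74 - 12*J)
2*(-1 + U(-3, 6)) = 2*(-1 + (74 - 12*6)) = 2*(-1 + (74 - 72)) = 2*(-1 + 2) = 2*1 = 2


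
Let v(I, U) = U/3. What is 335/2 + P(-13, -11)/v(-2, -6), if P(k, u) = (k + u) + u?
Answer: 185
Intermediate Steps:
v(I, U) = U/3 (v(I, U) = U*(⅓) = U/3)
P(k, u) = k + 2*u
335/2 + P(-13, -11)/v(-2, -6) = 335/2 + (-13 + 2*(-11))/(((⅓)*(-6))) = 335*(½) + (-13 - 22)/(-2) = 335/2 - 35*(-½) = 335/2 + 35/2 = 185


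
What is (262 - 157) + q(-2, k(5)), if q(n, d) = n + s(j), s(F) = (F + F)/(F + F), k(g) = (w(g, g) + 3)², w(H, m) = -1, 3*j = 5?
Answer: 104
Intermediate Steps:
j = 5/3 (j = (⅓)*5 = 5/3 ≈ 1.6667)
k(g) = 4 (k(g) = (-1 + 3)² = 2² = 4)
s(F) = 1 (s(F) = (2*F)/((2*F)) = (2*F)*(1/(2*F)) = 1)
q(n, d) = 1 + n (q(n, d) = n + 1 = 1 + n)
(262 - 157) + q(-2, k(5)) = (262 - 157) + (1 - 2) = 105 - 1 = 104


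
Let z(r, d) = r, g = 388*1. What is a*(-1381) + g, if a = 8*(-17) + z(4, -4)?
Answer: 182680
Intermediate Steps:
g = 388
a = -132 (a = 8*(-17) + 4 = -136 + 4 = -132)
a*(-1381) + g = -132*(-1381) + 388 = 182292 + 388 = 182680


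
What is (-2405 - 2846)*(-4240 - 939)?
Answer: 27194929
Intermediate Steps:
(-2405 - 2846)*(-4240 - 939) = -5251*(-5179) = 27194929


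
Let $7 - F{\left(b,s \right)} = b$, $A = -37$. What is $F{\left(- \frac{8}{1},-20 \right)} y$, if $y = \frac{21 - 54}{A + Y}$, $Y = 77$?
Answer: $- \frac{99}{8} \approx -12.375$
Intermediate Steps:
$F{\left(b,s \right)} = 7 - b$
$y = - \frac{33}{40}$ ($y = \frac{21 - 54}{-37 + 77} = - \frac{33}{40} \approx -0.825$)
$F{\left(- \frac{8}{1},-20 \right)} y = \left(7 - - \frac{8}{1}\right) \left(- \frac{33}{40}\right) = \left(7 - \left(-8\right) 1\right) \left(- \frac{33}{40}\right) = \left(7 - -8\right) \left(- \frac{33}{40}\right) = \left(7 + 8\right) \left(- \frac{33}{40}\right) = 15 \left(- \frac{33}{40}\right) = - \frac{99}{8}$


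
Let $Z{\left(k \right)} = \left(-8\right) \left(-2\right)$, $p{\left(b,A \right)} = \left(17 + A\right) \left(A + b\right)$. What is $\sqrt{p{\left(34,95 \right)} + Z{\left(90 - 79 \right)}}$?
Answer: $8 \sqrt{226} \approx 120.27$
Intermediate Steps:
$Z{\left(k \right)} = 16$
$\sqrt{p{\left(34,95 \right)} + Z{\left(90 - 79 \right)}} = \sqrt{\left(95^{2} + 17 \cdot 95 + 17 \cdot 34 + 95 \cdot 34\right) + 16} = \sqrt{\left(9025 + 1615 + 578 + 3230\right) + 16} = \sqrt{14448 + 16} = \sqrt{14464} = 8 \sqrt{226}$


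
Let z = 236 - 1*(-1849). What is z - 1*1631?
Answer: 454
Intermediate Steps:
z = 2085 (z = 236 + 1849 = 2085)
z - 1*1631 = 2085 - 1*1631 = 2085 - 1631 = 454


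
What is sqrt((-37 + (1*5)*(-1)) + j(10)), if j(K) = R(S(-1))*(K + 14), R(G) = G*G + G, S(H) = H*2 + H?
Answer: sqrt(102) ≈ 10.100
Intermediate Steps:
S(H) = 3*H (S(H) = 2*H + H = 3*H)
R(G) = G + G**2 (R(G) = G**2 + G = G + G**2)
j(K) = 84 + 6*K (j(K) = ((3*(-1))*(1 + 3*(-1)))*(K + 14) = (-3*(1 - 3))*(14 + K) = (-3*(-2))*(14 + K) = 6*(14 + K) = 84 + 6*K)
sqrt((-37 + (1*5)*(-1)) + j(10)) = sqrt((-37 + (1*5)*(-1)) + (84 + 6*10)) = sqrt((-37 + 5*(-1)) + (84 + 60)) = sqrt((-37 - 5) + 144) = sqrt(-42 + 144) = sqrt(102)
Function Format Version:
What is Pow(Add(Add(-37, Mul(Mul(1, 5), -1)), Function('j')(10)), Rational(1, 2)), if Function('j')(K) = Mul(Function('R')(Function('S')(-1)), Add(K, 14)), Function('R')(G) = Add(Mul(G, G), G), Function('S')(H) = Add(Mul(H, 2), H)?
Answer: Pow(102, Rational(1, 2)) ≈ 10.100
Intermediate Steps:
Function('S')(H) = Mul(3, H) (Function('S')(H) = Add(Mul(2, H), H) = Mul(3, H))
Function('R')(G) = Add(G, Pow(G, 2)) (Function('R')(G) = Add(Pow(G, 2), G) = Add(G, Pow(G, 2)))
Function('j')(K) = Add(84, Mul(6, K)) (Function('j')(K) = Mul(Mul(Mul(3, -1), Add(1, Mul(3, -1))), Add(K, 14)) = Mul(Mul(-3, Add(1, -3)), Add(14, K)) = Mul(Mul(-3, -2), Add(14, K)) = Mul(6, Add(14, K)) = Add(84, Mul(6, K)))
Pow(Add(Add(-37, Mul(Mul(1, 5), -1)), Function('j')(10)), Rational(1, 2)) = Pow(Add(Add(-37, Mul(Mul(1, 5), -1)), Add(84, Mul(6, 10))), Rational(1, 2)) = Pow(Add(Add(-37, Mul(5, -1)), Add(84, 60)), Rational(1, 2)) = Pow(Add(Add(-37, -5), 144), Rational(1, 2)) = Pow(Add(-42, 144), Rational(1, 2)) = Pow(102, Rational(1, 2))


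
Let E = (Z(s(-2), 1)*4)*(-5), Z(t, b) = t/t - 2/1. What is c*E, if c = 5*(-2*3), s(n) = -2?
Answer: -600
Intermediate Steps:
Z(t, b) = -1 (Z(t, b) = 1 - 2*1 = 1 - 2 = -1)
c = -30 (c = 5*(-6) = -30)
E = 20 (E = -1*4*(-5) = -4*(-5) = 20)
c*E = -30*20 = -600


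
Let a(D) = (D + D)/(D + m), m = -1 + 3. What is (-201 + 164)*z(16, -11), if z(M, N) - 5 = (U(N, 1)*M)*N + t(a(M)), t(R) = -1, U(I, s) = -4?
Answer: -26196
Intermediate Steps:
m = 2
a(D) = 2*D/(2 + D) (a(D) = (D + D)/(D + 2) = (2*D)/(2 + D) = 2*D/(2 + D))
z(M, N) = 4 - 4*M*N (z(M, N) = 5 + ((-4*M)*N - 1) = 5 + (-4*M*N - 1) = 5 + (-1 - 4*M*N) = 4 - 4*M*N)
(-201 + 164)*z(16, -11) = (-201 + 164)*(4 - 4*16*(-11)) = -37*(4 + 704) = -37*708 = -26196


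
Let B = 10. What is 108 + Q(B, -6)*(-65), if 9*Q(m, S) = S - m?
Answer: 2012/9 ≈ 223.56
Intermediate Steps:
Q(m, S) = -m/9 + S/9 (Q(m, S) = (S - m)/9 = -m/9 + S/9)
108 + Q(B, -6)*(-65) = 108 + (-⅑*10 + (⅑)*(-6))*(-65) = 108 + (-10/9 - ⅔)*(-65) = 108 - 16/9*(-65) = 108 + 1040/9 = 2012/9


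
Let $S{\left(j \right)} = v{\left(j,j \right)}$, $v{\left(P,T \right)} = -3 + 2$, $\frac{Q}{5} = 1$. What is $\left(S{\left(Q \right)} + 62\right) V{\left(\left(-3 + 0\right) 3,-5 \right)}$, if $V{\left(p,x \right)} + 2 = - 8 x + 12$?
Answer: $3050$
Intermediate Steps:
$Q = 5$ ($Q = 5 \cdot 1 = 5$)
$v{\left(P,T \right)} = -1$
$S{\left(j \right)} = -1$
$V{\left(p,x \right)} = 10 - 8 x$ ($V{\left(p,x \right)} = -2 - \left(-12 + 8 x\right) = 10 - 8 x$)
$\left(S{\left(Q \right)} + 62\right) V{\left(\left(-3 + 0\right) 3,-5 \right)} = \left(-1 + 62\right) \left(10 - -40\right) = 61 \left(10 + 40\right) = 61 \cdot 50 = 3050$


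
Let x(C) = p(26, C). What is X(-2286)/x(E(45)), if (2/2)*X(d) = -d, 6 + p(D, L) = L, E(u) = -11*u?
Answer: -762/167 ≈ -4.5629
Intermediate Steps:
p(D, L) = -6 + L
X(d) = -d
x(C) = -6 + C
X(-2286)/x(E(45)) = (-1*(-2286))/(-6 - 11*45) = 2286/(-6 - 495) = 2286/(-501) = 2286*(-1/501) = -762/167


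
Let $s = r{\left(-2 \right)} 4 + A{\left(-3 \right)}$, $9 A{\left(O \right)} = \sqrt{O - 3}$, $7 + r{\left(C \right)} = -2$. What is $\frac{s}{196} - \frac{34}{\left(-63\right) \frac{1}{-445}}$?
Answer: $- \frac{105991}{441} + \frac{i \sqrt{6}}{1764} \approx -240.34 + 0.0013886 i$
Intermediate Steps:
$r{\left(C \right)} = -9$ ($r{\left(C \right)} = -7 - 2 = -9$)
$A{\left(O \right)} = \frac{\sqrt{-3 + O}}{9}$ ($A{\left(O \right)} = \frac{\sqrt{O - 3}}{9} = \frac{\sqrt{-3 + O}}{9}$)
$s = -36 + \frac{i \sqrt{6}}{9}$ ($s = \left(-9\right) 4 + \frac{\sqrt{-3 - 3}}{9} = -36 + \frac{\sqrt{-6}}{9} = -36 + \frac{i \sqrt{6}}{9} \approx -36.0 + 0.27217 i$)
$\frac{s}{196} - \frac{34}{\left(-63\right) \frac{1}{-445}} = \frac{-36 + \frac{i \sqrt{6}}{9}}{196} - \frac{34}{\left(-63\right) \frac{1}{-445}} = \left(-36 + \frac{i \sqrt{6}}{9}\right) \frac{1}{196} - \frac{34}{\left(-63\right) \left(- \frac{1}{445}\right)} = \left(- \frac{9}{49} + \frac{i \sqrt{6}}{1764}\right) - \frac{34}{\frac{63}{445}} = \left(- \frac{9}{49} + \frac{i \sqrt{6}}{1764}\right) - \frac{15130}{63} = - \frac{105991}{441} + \frac{i \sqrt{6}}{1764}$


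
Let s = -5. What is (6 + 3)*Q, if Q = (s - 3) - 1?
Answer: -81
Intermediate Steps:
Q = -9 (Q = (-5 - 3) - 1 = -8 - 1 = -9)
(6 + 3)*Q = (6 + 3)*(-9) = 9*(-9) = -81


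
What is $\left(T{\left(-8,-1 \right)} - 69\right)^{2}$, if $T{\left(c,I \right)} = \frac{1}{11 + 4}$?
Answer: $\frac{1069156}{225} \approx 4751.8$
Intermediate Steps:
$T{\left(c,I \right)} = \frac{1}{15}$
$\left(T{\left(-8,-1 \right)} - 69\right)^{2} = \left(\frac{1}{15} - 69\right)^{2} = \left(- \frac{1034}{15}\right)^{2} = \frac{1069156}{225}$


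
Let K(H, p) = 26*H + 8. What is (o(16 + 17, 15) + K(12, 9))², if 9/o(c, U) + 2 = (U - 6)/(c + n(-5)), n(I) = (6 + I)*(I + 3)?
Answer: 278255761/2809 ≈ 99059.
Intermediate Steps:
n(I) = (3 + I)*(6 + I) (n(I) = (6 + I)*(3 + I) = (3 + I)*(6 + I))
o(c, U) = 9/(-2 + (-6 + U)/(-2 + c)) (o(c, U) = 9/(-2 + (U - 6)/(c + (18 + (-5)² + 9*(-5)))) = 9/(-2 + (-6 + U)/(c + (18 + 25 - 45))) = 9/(-2 + (-6 + U)/(c - 2)) = 9/(-2 + (-6 + U)/(-2 + c)))
K(H, p) = 8 + 26*H
(o(16 + 17, 15) + K(12, 9))² = (9*(2 - (16 + 17))/(2 - 1*15 + 2*(16 + 17)) + (8 + 26*12))² = (9*(2 - 1*33)/(2 - 15 + 2*33) + (8 + 312))² = (9*(2 - 33)/(2 - 15 + 66) + 320)² = (9*(-31)/53 + 320)² = (9*(1/53)*(-31) + 320)² = (-279/53 + 320)² = (16681/53)² = 278255761/2809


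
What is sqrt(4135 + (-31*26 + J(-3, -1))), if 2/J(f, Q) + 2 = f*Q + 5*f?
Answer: sqrt(163114)/7 ≈ 57.696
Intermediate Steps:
J(f, Q) = 2/(-2 + 5*f + Q*f) (J(f, Q) = 2/(-2 + (f*Q + 5*f)) = 2/(-2 + (Q*f + 5*f)) = 2/(-2 + (5*f + Q*f)) = 2/(-2 + 5*f + Q*f))
sqrt(4135 + (-31*26 + J(-3, -1))) = sqrt(4135 + (-31*26 + 2/(-2 + 5*(-3) - 1*(-3)))) = sqrt(4135 + (-806 + 2/(-2 - 15 + 3))) = sqrt(4135 + (-806 + 2/(-14))) = sqrt(4135 + (-806 + 2*(-1/14))) = sqrt(4135 + (-806 - 1/7)) = sqrt(4135 - 5643/7) = sqrt(23302/7) = sqrt(163114)/7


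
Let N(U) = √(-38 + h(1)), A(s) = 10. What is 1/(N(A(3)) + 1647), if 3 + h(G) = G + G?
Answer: 549/904216 - I*√39/2712648 ≈ 0.00060716 - 2.3022e-6*I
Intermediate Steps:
h(G) = -3 + 2*G (h(G) = -3 + (G + G) = -3 + 2*G)
N(U) = I*√39 (N(U) = √(-38 + (-3 + 2*1)) = √(-38 + (-3 + 2)) = √(-38 - 1) = √(-39) = I*√39)
1/(N(A(3)) + 1647) = 1/(I*√39 + 1647) = 1/(1647 + I*√39)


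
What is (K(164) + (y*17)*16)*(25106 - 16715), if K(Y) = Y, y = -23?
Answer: -51117972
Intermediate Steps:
(K(164) + (y*17)*16)*(25106 - 16715) = (164 - 23*17*16)*(25106 - 16715) = (164 - 391*16)*8391 = (164 - 6256)*8391 = -6092*8391 = -51117972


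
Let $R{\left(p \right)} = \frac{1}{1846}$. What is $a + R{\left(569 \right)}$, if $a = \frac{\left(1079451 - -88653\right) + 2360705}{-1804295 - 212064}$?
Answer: $- \frac{6512165055}{3722198714} \approx -1.7495$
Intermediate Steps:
$R{\left(p \right)} = \frac{1}{1846}$
$a = - \frac{3528809}{2016359}$ ($a = \frac{\left(1079451 + 88653\right) + 2360705}{-2016359} = \left(1168104 + 2360705\right) \left(- \frac{1}{2016359}\right) = 3528809 \left(- \frac{1}{2016359}\right) = - \frac{3528809}{2016359} \approx -1.7501$)
$a + R{\left(569 \right)} = - \frac{3528809}{2016359} + \frac{1}{1846} = - \frac{6512165055}{3722198714}$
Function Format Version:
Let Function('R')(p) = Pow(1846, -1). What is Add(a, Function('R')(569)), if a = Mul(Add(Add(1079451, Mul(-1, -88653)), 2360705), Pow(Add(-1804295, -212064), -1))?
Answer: Rational(-6512165055, 3722198714) ≈ -1.7495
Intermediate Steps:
Function('R')(p) = Rational(1, 1846)
a = Rational(-3528809, 2016359) (a = Mul(Add(Add(1079451, 88653), 2360705), Pow(-2016359, -1)) = Mul(Add(1168104, 2360705), Rational(-1, 2016359)) = Mul(3528809, Rational(-1, 2016359)) = Rational(-3528809, 2016359) ≈ -1.7501)
Add(a, Function('R')(569)) = Add(Rational(-3528809, 2016359), Rational(1, 1846)) = Rational(-6512165055, 3722198714)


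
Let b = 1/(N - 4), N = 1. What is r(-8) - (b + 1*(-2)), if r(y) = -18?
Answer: -47/3 ≈ -15.667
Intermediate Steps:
b = -1/3 (b = 1/(1 - 4) = 1/(-3) = -1/3 ≈ -0.33333)
r(-8) - (b + 1*(-2)) = -18 - (-1/3 + 1*(-2)) = -18 - (-1/3 - 2) = -18 - 1*(-7/3) = -18 + 7/3 = -47/3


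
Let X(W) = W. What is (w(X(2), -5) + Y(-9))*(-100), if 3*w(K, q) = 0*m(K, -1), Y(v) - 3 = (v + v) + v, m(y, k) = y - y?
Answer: 2400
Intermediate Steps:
m(y, k) = 0
Y(v) = 3 + 3*v (Y(v) = 3 + ((v + v) + v) = 3 + (2*v + v) = 3 + 3*v)
w(K, q) = 0 (w(K, q) = (0*0)/3 = (⅓)*0 = 0)
(w(X(2), -5) + Y(-9))*(-100) = (0 + (3 + 3*(-9)))*(-100) = (0 + (3 - 27))*(-100) = (0 - 24)*(-100) = -24*(-100) = 2400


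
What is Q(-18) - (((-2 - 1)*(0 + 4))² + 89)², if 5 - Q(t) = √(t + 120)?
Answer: -54284 - √102 ≈ -54294.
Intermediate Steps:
Q(t) = 5 - √(120 + t) (Q(t) = 5 - √(t + 120) = 5 - √(120 + t))
Q(-18) - (((-2 - 1)*(0 + 4))² + 89)² = (5 - √(120 - 18)) - (((-2 - 1)*(0 + 4))² + 89)² = (5 - √102) - ((-3*4)² + 89)² = (5 - √102) - ((-12)² + 89)² = (5 - √102) - (144 + 89)² = (5 - √102) - 1*233² = (5 - √102) - 1*54289 = (5 - √102) - 54289 = -54284 - √102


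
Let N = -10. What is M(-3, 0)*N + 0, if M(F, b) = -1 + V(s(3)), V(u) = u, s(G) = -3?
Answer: 40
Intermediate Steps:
M(F, b) = -4 (M(F, b) = -1 - 3 = -4)
M(-3, 0)*N + 0 = -4*(-10) + 0 = 40 + 0 = 40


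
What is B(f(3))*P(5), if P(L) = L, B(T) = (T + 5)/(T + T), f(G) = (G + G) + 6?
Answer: 85/24 ≈ 3.5417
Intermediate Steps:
f(G) = 6 + 2*G (f(G) = 2*G + 6 = 6 + 2*G)
B(T) = (5 + T)/(2*T) (B(T) = (5 + T)/((2*T)) = (5 + T)*(1/(2*T)) = (5 + T)/(2*T))
B(f(3))*P(5) = ((5 + (6 + 2*3))/(2*(6 + 2*3)))*5 = ((5 + (6 + 6))/(2*(6 + 6)))*5 = ((½)*(5 + 12)/12)*5 = ((½)*(1/12)*17)*5 = (17/24)*5 = 85/24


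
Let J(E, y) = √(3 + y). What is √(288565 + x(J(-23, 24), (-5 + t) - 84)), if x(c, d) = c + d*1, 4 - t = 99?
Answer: √(288381 + 3*√3) ≈ 537.02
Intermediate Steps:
t = -95 (t = 4 - 1*99 = 4 - 99 = -95)
x(c, d) = c + d
√(288565 + x(J(-23, 24), (-5 + t) - 84)) = √(288565 + (√(3 + 24) + ((-5 - 95) - 84))) = √(288565 + (√27 + (-100 - 84))) = √(288565 + (3*√3 - 184)) = √(288565 + (-184 + 3*√3)) = √(288381 + 3*√3)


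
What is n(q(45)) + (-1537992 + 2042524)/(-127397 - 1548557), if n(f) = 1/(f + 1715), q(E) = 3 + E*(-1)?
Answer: -60171863/200276503 ≈ -0.30044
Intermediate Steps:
q(E) = 3 - E
n(f) = 1/(1715 + f)
n(q(45)) + (-1537992 + 2042524)/(-127397 - 1548557) = 1/(1715 + (3 - 1*45)) + (-1537992 + 2042524)/(-127397 - 1548557) = 1/(1715 + (3 - 45)) + 504532/(-1675954) = 1/(1715 - 42) + 504532*(-1/1675954) = 1/1673 - 36038/119711 = -60171863/200276503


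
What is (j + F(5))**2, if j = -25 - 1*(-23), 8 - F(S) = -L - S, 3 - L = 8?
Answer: 36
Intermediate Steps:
L = -5 (L = 3 - 1*8 = 3 - 8 = -5)
F(S) = 3 + S (F(S) = 8 - (-1*(-5) - S) = 8 - (5 - S) = 8 + (-5 + S) = 3 + S)
j = -2 (j = -25 + 23 = -2)
(j + F(5))**2 = (-2 + (3 + 5))**2 = (-2 + 8)**2 = 6**2 = 36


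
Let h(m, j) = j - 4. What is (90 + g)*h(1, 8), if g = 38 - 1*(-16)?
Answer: 576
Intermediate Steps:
h(m, j) = -4 + j
g = 54 (g = 38 + 16 = 54)
(90 + g)*h(1, 8) = (90 + 54)*(-4 + 8) = 144*4 = 576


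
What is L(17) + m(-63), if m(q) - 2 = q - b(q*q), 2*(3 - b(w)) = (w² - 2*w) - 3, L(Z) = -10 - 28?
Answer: 7872408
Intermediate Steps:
L(Z) = -38
b(w) = 9/2 + w - w²/2 (b(w) = 3 - ((w² - 2*w) - 3)/2 = 3 - (-3 + w² - 2*w)/2 = 3 + (3/2 + w - w²/2) = 9/2 + w - w²/2)
m(q) = -5/2 + q + q⁴/2 - q² (m(q) = 2 + (q - (9/2 + q*q - q⁴/2)) = 2 + (q - (9/2 + q² - q⁴/2)) = 2 + (q + (-9/2 + q⁴/2 - q²)) = 2 + (-9/2 + q + q⁴/2 - q²) = -5/2 + q + q⁴/2 - q²)
L(17) + m(-63) = -38 + (-5/2 - 63 + (½)*(-63)⁴ - 1*(-63)²) = -38 + (-5/2 - 63 + (½)*15752961 - 1*3969) = -38 + (-5/2 - 63 + 15752961/2 - 3969) = -38 + 7872446 = 7872408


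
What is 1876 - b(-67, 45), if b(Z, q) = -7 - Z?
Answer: 1816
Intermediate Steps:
1876 - b(-67, 45) = 1876 - (-7 - 1*(-67)) = 1876 - (-7 + 67) = 1876 - 1*60 = 1876 - 60 = 1816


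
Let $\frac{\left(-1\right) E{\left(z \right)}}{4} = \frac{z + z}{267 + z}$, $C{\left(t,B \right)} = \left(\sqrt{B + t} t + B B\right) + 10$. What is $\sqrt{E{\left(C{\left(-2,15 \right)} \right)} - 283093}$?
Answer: $\frac{\sqrt{-71057283 + 283101 \sqrt{13}}}{\sqrt{251 - \sqrt{13}}} \approx 532.07 i$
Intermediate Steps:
$C{\left(t,B \right)} = 10 + B^{2} + t \sqrt{B + t}$ ($C{\left(t,B \right)} = \left(t \sqrt{B + t} + B^{2}\right) + 10 = \left(B^{2} + t \sqrt{B + t}\right) + 10 = 10 + B^{2} + t \sqrt{B + t}$)
$E{\left(z \right)} = - \frac{8 z}{267 + z}$ ($E{\left(z \right)} = - 4 \frac{z + z}{267 + z} = - 4 \frac{2 z}{267 + z} = - \frac{8 z}{267 + z}$)
$\sqrt{E{\left(C{\left(-2,15 \right)} \right)} - 283093} = \sqrt{- \frac{8 \left(10 + 15^{2} - 2 \sqrt{15 - 2}\right)}{267 + \left(10 + 15^{2} - 2 \sqrt{15 - 2}\right)} - 283093} = \sqrt{- \frac{8 \left(10 + 225 - 2 \sqrt{13}\right)}{267 + \left(10 + 225 - 2 \sqrt{13}\right)} - 283093} = \sqrt{- \frac{8 \left(235 - 2 \sqrt{13}\right)}{267 + \left(235 - 2 \sqrt{13}\right)} - 283093} = \sqrt{- \frac{8 \left(235 - 2 \sqrt{13}\right)}{502 - 2 \sqrt{13}} - 283093} = \sqrt{-283093 - \frac{8 \left(235 - 2 \sqrt{13}\right)}{502 - 2 \sqrt{13}}}$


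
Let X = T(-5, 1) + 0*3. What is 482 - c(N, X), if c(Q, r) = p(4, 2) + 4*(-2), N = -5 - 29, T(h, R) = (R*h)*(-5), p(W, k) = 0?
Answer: 490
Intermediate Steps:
T(h, R) = -5*R*h
N = -34
X = 25 (X = -5*1*(-5) + 0*3 = 25 + 0 = 25)
c(Q, r) = -8 (c(Q, r) = 0 + 4*(-2) = 0 - 8 = -8)
482 - c(N, X) = 482 - 1*(-8) = 482 + 8 = 490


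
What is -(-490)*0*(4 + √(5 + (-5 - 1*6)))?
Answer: 0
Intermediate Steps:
-(-490)*0*(4 + √(5 + (-5 - 1*6))) = -(-490)*0*(4 + √(5 + (-5 - 6))) = -(-490)*0*(4 + √(5 - 11)) = -(-490)*0*(4 + √(-6)) = -(-490)*0*(4 + I*√6) = -(-490)*0 = -98*0 = 0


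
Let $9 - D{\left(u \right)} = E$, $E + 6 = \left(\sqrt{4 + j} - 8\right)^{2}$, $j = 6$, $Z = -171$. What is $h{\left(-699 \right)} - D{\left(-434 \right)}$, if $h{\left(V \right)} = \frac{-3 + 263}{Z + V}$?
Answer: $\frac{5107}{87} - 16 \sqrt{10} \approx 8.1047$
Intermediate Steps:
$h{\left(V \right)} = \frac{260}{-171 + V}$ ($h{\left(V \right)} = \frac{-3 + 263}{-171 + V} = \frac{260}{-171 + V}$)
$E = -6 + \left(-8 + \sqrt{10}\right)^{2}$ ($E = -6 + \left(\sqrt{4 + 6} - 8\right)^{2} = -6 + \left(\sqrt{10} - 8\right)^{2} = -6 + \left(-8 + \sqrt{10}\right)^{2} \approx 17.404$)
$D{\left(u \right)} = -59 + 16 \sqrt{10}$ ($D{\left(u \right)} = 9 - \left(68 - 16 \sqrt{10}\right) = -59 + 16 \sqrt{10}$)
$h{\left(-699 \right)} - D{\left(-434 \right)} = \frac{260}{-171 - 699} - \left(-59 + 16 \sqrt{10}\right) = \frac{260}{-870} + \left(59 - 16 \sqrt{10}\right) = 260 \left(- \frac{1}{870}\right) + \left(59 - 16 \sqrt{10}\right) = - \frac{26}{87} + \left(59 - 16 \sqrt{10}\right) = \frac{5107}{87} - 16 \sqrt{10}$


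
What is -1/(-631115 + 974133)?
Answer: -1/343018 ≈ -2.9153e-6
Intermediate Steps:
-1/(-631115 + 974133) = -1/343018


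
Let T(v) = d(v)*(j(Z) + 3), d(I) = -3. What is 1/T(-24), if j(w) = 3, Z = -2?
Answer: -1/18 ≈ -0.055556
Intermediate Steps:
T(v) = -18 (T(v) = -3*(3 + 3) = -3*6 = -18)
1/T(-24) = 1/(-18) = -1/18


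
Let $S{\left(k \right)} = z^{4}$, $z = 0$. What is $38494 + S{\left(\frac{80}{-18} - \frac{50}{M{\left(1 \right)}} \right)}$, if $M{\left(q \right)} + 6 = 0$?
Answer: $38494$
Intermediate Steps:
$M{\left(q \right)} = -6$ ($M{\left(q \right)} = -6 + 0 = -6$)
$S{\left(k \right)} = 0$ ($S{\left(k \right)} = 0^{4} = 0$)
$38494 + S{\left(\frac{80}{-18} - \frac{50}{M{\left(1 \right)}} \right)} = 38494 + 0 = 38494$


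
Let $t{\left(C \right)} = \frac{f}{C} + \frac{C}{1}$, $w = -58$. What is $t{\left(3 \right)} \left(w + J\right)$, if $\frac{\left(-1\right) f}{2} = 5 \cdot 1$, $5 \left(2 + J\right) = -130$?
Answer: $\frac{86}{3} \approx 28.667$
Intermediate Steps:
$J = -28$ ($J = -2 + \frac{1}{5} \left(-130\right) = -2 - 26 = -28$)
$f = -10$ ($f = - 2 \cdot 5 \cdot 1 = \left(-2\right) 5 = -10$)
$t{\left(C \right)} = C - \frac{10}{C}$ ($t{\left(C \right)} = - \frac{10}{C} + \frac{C}{1} = - \frac{10}{C} + C 1 = - \frac{10}{C} + C = C - \frac{10}{C}$)
$t{\left(3 \right)} \left(w + J\right) = \left(3 - \frac{10}{3}\right) \left(-58 - 28\right) = \left(3 - \frac{10}{3}\right) \left(-86\right) = \left(- \frac{1}{3}\right) \left(-86\right) = \frac{86}{3}$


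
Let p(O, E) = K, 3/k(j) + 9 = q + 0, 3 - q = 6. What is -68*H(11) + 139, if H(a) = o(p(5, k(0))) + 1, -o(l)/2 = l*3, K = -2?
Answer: -745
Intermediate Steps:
q = -3 (q = 3 - 1*6 = 3 - 6 = -3)
k(j) = -1/4 (k(j) = 3/(-9 + (-3 + 0)) = 3/(-9 - 3) = 3/(-12) = 3*(-1/12) = -1/4)
p(O, E) = -2
o(l) = -6*l (o(l) = -2*l*3 = -6*l)
H(a) = 13 (H(a) = -6*(-2) + 1 = 12 + 1 = 13)
-68*H(11) + 139 = -68*13 + 139 = -884 + 139 = -745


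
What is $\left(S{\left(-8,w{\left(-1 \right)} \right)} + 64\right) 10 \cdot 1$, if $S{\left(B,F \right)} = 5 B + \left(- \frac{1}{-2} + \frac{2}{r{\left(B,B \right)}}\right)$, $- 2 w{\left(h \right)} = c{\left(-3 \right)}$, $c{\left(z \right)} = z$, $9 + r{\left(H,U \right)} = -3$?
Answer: $\frac{730}{3} \approx 243.33$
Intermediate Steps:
$r{\left(H,U \right)} = -12$ ($r{\left(H,U \right)} = -9 - 3 = -12$)
$w{\left(h \right)} = \frac{3}{2}$ ($w{\left(h \right)} = \left(- \frac{1}{2}\right) \left(-3\right) = \frac{3}{2}$)
$S{\left(B,F \right)} = \frac{1}{3} + 5 B$ ($S{\left(B,F \right)} = 5 B + \left(- \frac{1}{-2} + \frac{2}{-12}\right) = 5 B + \left(\left(-1\right) \left(- \frac{1}{2}\right) + 2 \left(- \frac{1}{12}\right)\right) = 5 B + \left(\frac{1}{2} - \frac{1}{6}\right) = 5 B + \frac{1}{3} = \frac{1}{3} + 5 B$)
$\left(S{\left(-8,w{\left(-1 \right)} \right)} + 64\right) 10 \cdot 1 = \left(\left(\frac{1}{3} + 5 \left(-8\right)\right) + 64\right) 10 \cdot 1 = \left(\left(\frac{1}{3} - 40\right) + 64\right) 10 = \left(- \frac{119}{3} + 64\right) 10 = \frac{73}{3} \cdot 10 = \frac{730}{3}$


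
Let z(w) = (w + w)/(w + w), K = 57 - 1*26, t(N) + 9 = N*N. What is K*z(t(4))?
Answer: 31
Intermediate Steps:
t(N) = -9 + N**2 (t(N) = -9 + N*N = -9 + N**2)
K = 31 (K = 57 - 26 = 31)
z(w) = 1 (z(w) = (2*w)/((2*w)) = (2*w)*(1/(2*w)) = 1)
K*z(t(4)) = 31*1 = 31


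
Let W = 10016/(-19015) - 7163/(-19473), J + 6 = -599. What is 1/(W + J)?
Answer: -370279095/224077689598 ≈ -0.0016525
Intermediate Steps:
J = -605 (J = -6 - 599 = -605)
W = -58837123/370279095 (W = 10016*(-1/19015) - 7163*(-1/19473) = -10016/19015 + 7163/19473 = -58837123/370279095 ≈ -0.15890)
1/(W + J) = 1/(-58837123/370279095 - 605) = 1/(-224077689598/370279095) = -370279095/224077689598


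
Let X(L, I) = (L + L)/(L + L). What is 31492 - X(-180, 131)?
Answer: 31491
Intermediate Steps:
X(L, I) = 1 (X(L, I) = (2*L)/((2*L)) = (2*L)*(1/(2*L)) = 1)
31492 - X(-180, 131) = 31492 - 1*1 = 31492 - 1 = 31491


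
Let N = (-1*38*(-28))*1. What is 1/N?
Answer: 1/1064 ≈ 0.00093985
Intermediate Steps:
N = 1064 (N = -38*(-28)*1 = 1064*1 = 1064)
1/N = 1/1064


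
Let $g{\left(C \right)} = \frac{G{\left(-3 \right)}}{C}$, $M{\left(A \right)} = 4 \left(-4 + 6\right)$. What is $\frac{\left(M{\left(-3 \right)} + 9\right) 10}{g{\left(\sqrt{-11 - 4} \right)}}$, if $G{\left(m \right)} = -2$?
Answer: $- 85 i \sqrt{15} \approx - 329.2 i$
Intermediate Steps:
$M{\left(A \right)} = 8$ ($M{\left(A \right)} = 4 \cdot 2 = 8$)
$g{\left(C \right)} = - \frac{2}{C}$
$\frac{\left(M{\left(-3 \right)} + 9\right) 10}{g{\left(\sqrt{-11 - 4} \right)}} = \frac{\left(8 + 9\right) 10}{\left(-2\right) \frac{1}{\sqrt{-11 - 4}}} = \frac{17 \cdot 10}{\left(-2\right) \frac{1}{\sqrt{-15}}} = \frac{170}{\left(-2\right) \frac{1}{i \sqrt{15}}} = \frac{170}{\left(-2\right) \left(- \frac{i \sqrt{15}}{15}\right)} = \frac{170}{\frac{2}{15} i \sqrt{15}} = 170 \left(- \frac{i \sqrt{15}}{2}\right) = - 85 i \sqrt{15}$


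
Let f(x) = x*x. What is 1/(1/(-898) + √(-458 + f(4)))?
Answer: -898/356430569 - 806404*I*√442/356430569 ≈ -2.5194e-6 - 0.047565*I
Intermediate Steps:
f(x) = x²
1/(1/(-898) + √(-458 + f(4))) = 1/(1/(-898) + √(-458 + 4²)) = 1/(-1/898 + √(-458 + 16)) = 1/(-1/898 + √(-442)) = 1/(-1/898 + I*√442)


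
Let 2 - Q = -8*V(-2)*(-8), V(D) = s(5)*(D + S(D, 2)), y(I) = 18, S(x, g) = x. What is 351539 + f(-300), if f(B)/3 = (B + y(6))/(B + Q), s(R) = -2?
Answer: 15819302/45 ≈ 3.5154e+5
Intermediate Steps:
V(D) = -4*D (V(D) = -2*(D + D) = -4*D)
Q = -510 (Q = 2 - (-(-32)*(-2))*(-8) = 2 - (-8*8)*(-8) = 2 - (-64)*(-8) = 2 - 1*512 = 2 - 512 = -510)
f(B) = 3*(18 + B)/(-510 + B) (f(B) = 3*((B + 18)/(B - 510)) = 3*((18 + B)/(-510 + B)) = 3*(18 + B)/(-510 + B))
351539 + f(-300) = 351539 + 3*(18 - 300)/(-510 - 300) = 351539 + 3*(-282)/(-810) = 351539 + 3*(-1/810)*(-282) = 351539 + 47/45 = 15819302/45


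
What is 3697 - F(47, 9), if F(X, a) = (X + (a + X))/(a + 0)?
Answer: 33170/9 ≈ 3685.6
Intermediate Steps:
F(X, a) = (a + 2*X)/a (F(X, a) = (X + (X + a))/a = (a + 2*X)/a)
3697 - F(47, 9) = 3697 - (9 + 2*47)/9 = 3697 - (9 + 94)/9 = 3697 - 103/9 = 33170/9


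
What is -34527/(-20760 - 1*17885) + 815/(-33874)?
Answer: 1138071923/1309060730 ≈ 0.86938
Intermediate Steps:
-34527/(-20760 - 1*17885) + 815/(-33874) = -34527/(-20760 - 17885) + 815*(-1/33874) = -34527/(-38645) - 815/33874 = -34527*(-1/38645) - 815/33874 = 34527/38645 - 815/33874 = 1138071923/1309060730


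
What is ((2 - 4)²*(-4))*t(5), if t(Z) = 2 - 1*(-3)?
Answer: -80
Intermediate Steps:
t(Z) = 5 (t(Z) = 2 + 3 = 5)
((2 - 4)²*(-4))*t(5) = ((2 - 4)²*(-4))*5 = ((-2)²*(-4))*5 = (4*(-4))*5 = -16*5 = -80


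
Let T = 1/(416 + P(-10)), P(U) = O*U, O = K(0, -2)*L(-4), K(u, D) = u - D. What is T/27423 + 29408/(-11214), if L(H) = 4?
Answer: -2150548135/820057392 ≈ -2.6224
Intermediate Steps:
O = 8 (O = (0 - 1*(-2))*4 = (0 + 2)*4 = 2*4 = 8)
P(U) = 8*U
T = 1/336 (T = 1/(416 + 8*(-10)) = 1/(416 - 80) = 1/336 ≈ 0.0029762)
T/27423 + 29408/(-11214) = (1/336)/27423 + 29408/(-11214) = (1/336)*(1/27423) + 29408*(-1/11214) = 1/9214128 - 14704/5607 = -2150548135/820057392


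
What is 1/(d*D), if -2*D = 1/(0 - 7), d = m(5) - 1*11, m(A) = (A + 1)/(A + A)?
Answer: -35/26 ≈ -1.3462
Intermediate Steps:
m(A) = (1 + A)/(2*A) (m(A) = (1 + A)/((2*A)) = (1 + A)*(1/(2*A)) = (1 + A)/(2*A))
d = -52/5 (d = (½)*(1 + 5)/5 - 1*11 = (½)*(⅕)*6 - 11 = ⅗ - 11 = -52/5 ≈ -10.400)
D = 1/14 (D = -1/(2*(0 - 7)) = -½/(-7) = -½*(-⅐) = 1/14 ≈ 0.071429)
1/(d*D) = 1/(-52/5*1/14) = 1/(-26/35) = -35/26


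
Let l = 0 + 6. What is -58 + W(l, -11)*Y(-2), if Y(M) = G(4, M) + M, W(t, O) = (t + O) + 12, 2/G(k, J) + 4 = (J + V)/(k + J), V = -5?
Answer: -1108/15 ≈ -73.867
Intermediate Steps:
l = 6
G(k, J) = 2/(-4 + (-5 + J)/(J + k)) (G(k, J) = 2/(-4 + (J - 5)/(k + J)) = 2/(-4 + (-5 + J)/(J + k)))
W(t, O) = 12 + O + t (W(t, O) = (O + t) + 12 = 12 + O + t)
Y(M) = M + 2*(-4 - M)/(21 + 3*M) (Y(M) = 2*(-M - 1*4)/(5 + 3*M + 4*4) + M = 2*(-M - 4)/(5 + 3*M + 16) + M = 2*(-4 - M)/(21 + 3*M) + M = M + 2*(-4 - M)/(21 + 3*M))
-58 + W(l, -11)*Y(-2) = -58 + (12 - 11 + 6)*((-8 + 3*(-2)² + 19*(-2))/(3*(7 - 2))) = -58 + 7*((⅓)*(-8 + 3*4 - 38)/5) = -58 + 7*((⅓)*(⅕)*(-8 + 12 - 38)) = -58 + 7*((⅓)*(⅕)*(-34)) = -58 + 7*(-34/15) = -58 - 238/15 = -1108/15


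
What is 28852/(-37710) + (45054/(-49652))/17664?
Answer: -2108869172083/2756138826240 ≈ -0.76515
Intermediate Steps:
28852/(-37710) + (45054/(-49652))/17664 = 28852*(-1/37710) + (45054*(-1/49652))*(1/17664) = -14426/18855 - 22527/24826*1/17664 = -14426/18855 - 7509/146175488 = -2108869172083/2756138826240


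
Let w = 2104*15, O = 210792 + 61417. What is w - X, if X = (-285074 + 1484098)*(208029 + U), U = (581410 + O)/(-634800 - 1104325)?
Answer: -433791937641353144/1739125 ≈ -2.4943e+11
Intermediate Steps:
O = 272209
U = -853619/1739125 (U = (581410 + 272209)/(-634800 - 1104325) = 853619/(-1739125) = 853619*(-1/1739125) = -853619/1739125 ≈ -0.49083)
w = 31560
X = 433791992528138144/1739125 (X = (-285074 + 1484098)*(208029 - 853619/1739125) = 1199024*(361787581006/1739125) = 433791992528138144/1739125 ≈ 2.4943e+11)
w - X = 31560 - 1*433791992528138144/1739125 = 31560 - 433791992528138144/1739125 = -433791937641353144/1739125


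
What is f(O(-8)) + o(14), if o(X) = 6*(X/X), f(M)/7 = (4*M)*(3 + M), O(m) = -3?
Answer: 6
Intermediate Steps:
f(M) = 28*M*(3 + M) (f(M) = 7*((4*M)*(3 + M)) = 7*(4*M*(3 + M)) = 28*M*(3 + M))
o(X) = 6 (o(X) = 6*1 = 6)
f(O(-8)) + o(14) = 28*(-3)*(3 - 3) + 6 = 28*(-3)*0 + 6 = 0 + 6 = 6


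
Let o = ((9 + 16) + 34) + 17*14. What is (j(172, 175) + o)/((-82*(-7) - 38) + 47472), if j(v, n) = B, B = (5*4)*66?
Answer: 1617/48008 ≈ 0.033682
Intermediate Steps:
B = 1320 (B = 20*66 = 1320)
j(v, n) = 1320
o = 297 (o = (25 + 34) + 238 = 59 + 238 = 297)
(j(172, 175) + o)/((-82*(-7) - 38) + 47472) = (1320 + 297)/((-82*(-7) - 38) + 47472) = 1617/((574 - 38) + 47472) = 1617/(536 + 47472) = 1617/48008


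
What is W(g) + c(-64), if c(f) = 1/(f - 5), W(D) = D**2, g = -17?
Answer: 19940/69 ≈ 288.99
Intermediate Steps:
c(f) = 1/(-5 + f)
W(g) + c(-64) = (-17)**2 + 1/(-5 - 64) = 289 + 1/(-69) = 289 - 1/69 = 19940/69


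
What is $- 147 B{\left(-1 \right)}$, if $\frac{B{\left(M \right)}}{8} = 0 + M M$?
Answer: $-1176$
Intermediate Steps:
$B{\left(M \right)} = 8 M^{2}$ ($B{\left(M \right)} = 8 \left(0 + M M\right) = 8 \left(0 + M^{2}\right) = 8 M^{2}$)
$- 147 B{\left(-1 \right)} = - 147 \cdot 8 \left(-1\right)^{2} = - 147 \cdot 8 \cdot 1 = \left(-147\right) 8 = -1176$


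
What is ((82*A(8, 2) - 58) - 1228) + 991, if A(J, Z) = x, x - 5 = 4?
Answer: 443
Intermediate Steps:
x = 9 (x = 5 + 4 = 9)
A(J, Z) = 9
((82*A(8, 2) - 58) - 1228) + 991 = ((82*9 - 58) - 1228) + 991 = ((738 - 58) - 1228) + 991 = (680 - 1228) + 991 = -548 + 991 = 443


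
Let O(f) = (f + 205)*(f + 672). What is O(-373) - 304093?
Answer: -354325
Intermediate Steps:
O(f) = (205 + f)*(672 + f)
O(-373) - 304093 = (137760 + (-373)**2 + 877*(-373)) - 304093 = (137760 + 139129 - 327121) - 304093 = -50232 - 304093 = -354325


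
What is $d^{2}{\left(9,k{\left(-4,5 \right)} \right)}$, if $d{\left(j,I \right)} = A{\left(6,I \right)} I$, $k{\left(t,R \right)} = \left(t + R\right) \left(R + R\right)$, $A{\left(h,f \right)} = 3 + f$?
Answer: $16900$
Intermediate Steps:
$k{\left(t,R \right)} = 2 R \left(R + t\right)$ ($k{\left(t,R \right)} = \left(R + t\right) 2 R = 2 R \left(R + t\right)$)
$d{\left(j,I \right)} = I \left(3 + I\right)$ ($d{\left(j,I \right)} = \left(3 + I\right) I = I \left(3 + I\right)$)
$d^{2}{\left(9,k{\left(-4,5 \right)} \right)} = \left(2 \cdot 5 \left(5 - 4\right) \left(3 + 2 \cdot 5 \left(5 - 4\right)\right)\right)^{2} = \left(2 \cdot 5 \cdot 1 \left(3 + 2 \cdot 5 \cdot 1\right)\right)^{2} = \left(10 \left(3 + 10\right)\right)^{2} = \left(10 \cdot 13\right)^{2} = 130^{2} = 16900$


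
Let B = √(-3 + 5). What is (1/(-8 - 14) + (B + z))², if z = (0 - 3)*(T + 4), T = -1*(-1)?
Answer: 110529/484 - 331*√2/11 ≈ 185.81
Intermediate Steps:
T = 1
B = √2 ≈ 1.4142
z = -15 (z = (0 - 3)*(1 + 4) = -3*5 = -15)
(1/(-8 - 14) + (B + z))² = (1/(-8 - 14) + (√2 - 15))² = (1/(-22) + (-15 + √2))² = (-1/22 + (-15 + √2))² = (-331/22 + √2)²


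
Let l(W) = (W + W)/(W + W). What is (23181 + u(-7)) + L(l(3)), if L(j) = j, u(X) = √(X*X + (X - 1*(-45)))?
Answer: 23182 + √87 ≈ 23191.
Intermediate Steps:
l(W) = 1 (l(W) = (2*W)/((2*W)) = (2*W)*(1/(2*W)) = 1)
u(X) = √(45 + X + X²) (u(X) = √(X² + (X + 45)) = √(X² + (45 + X)) = √(45 + X + X²))
(23181 + u(-7)) + L(l(3)) = (23181 + √(45 - 7 + (-7)²)) + 1 = (23181 + √(45 - 7 + 49)) + 1 = (23181 + √87) + 1 = 23182 + √87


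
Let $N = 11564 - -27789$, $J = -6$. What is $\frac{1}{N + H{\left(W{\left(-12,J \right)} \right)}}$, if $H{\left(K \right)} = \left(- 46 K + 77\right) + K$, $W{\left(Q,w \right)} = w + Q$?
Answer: $\frac{1}{40240} \approx 2.4851 \cdot 10^{-5}$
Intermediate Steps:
$W{\left(Q,w \right)} = Q + w$
$H{\left(K \right)} = 77 - 45 K$ ($H{\left(K \right)} = \left(77 - 46 K\right) + K = 77 - 45 K$)
$N = 39353$ ($N = 11564 + 27789 = 39353$)
$\frac{1}{N + H{\left(W{\left(-12,J \right)} \right)}} = \frac{1}{39353 - \left(-77 + 45 \left(-12 - 6\right)\right)} = \frac{1}{39353 + \left(77 - -810\right)} = \frac{1}{39353 + \left(77 + 810\right)} = \frac{1}{39353 + 887} = \frac{1}{40240}$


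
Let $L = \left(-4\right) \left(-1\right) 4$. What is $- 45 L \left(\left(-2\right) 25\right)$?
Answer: $36000$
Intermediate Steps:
$L = 16$ ($L = 4 \cdot 4 = 16$)
$- 45 L \left(\left(-2\right) 25\right) = \left(-45\right) 16 \left(\left(-2\right) 25\right) = \left(-720\right) \left(-50\right) = 36000$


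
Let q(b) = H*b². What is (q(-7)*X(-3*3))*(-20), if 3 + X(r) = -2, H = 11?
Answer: 53900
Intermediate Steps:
q(b) = 11*b²
X(r) = -5 (X(r) = -3 - 2 = -5)
(q(-7)*X(-3*3))*(-20) = ((11*(-7)²)*(-5))*(-20) = ((11*49)*(-5))*(-20) = (539*(-5))*(-20) = -2695*(-20) = 53900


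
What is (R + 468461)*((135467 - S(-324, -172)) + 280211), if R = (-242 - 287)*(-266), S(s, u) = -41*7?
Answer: 253395478875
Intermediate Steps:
S(s, u) = -287
R = 140714 (R = -529*(-266) = 140714)
(R + 468461)*((135467 - S(-324, -172)) + 280211) = (140714 + 468461)*((135467 - 1*(-287)) + 280211) = 609175*((135467 + 287) + 280211) = 609175*(135754 + 280211) = 609175*415965 = 253395478875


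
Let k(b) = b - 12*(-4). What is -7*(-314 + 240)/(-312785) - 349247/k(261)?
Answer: -109239382957/96650565 ≈ -1130.3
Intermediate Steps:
k(b) = 48 + b (k(b) = b + 48 = 48 + b)
-7*(-314 + 240)/(-312785) - 349247/k(261) = -7*(-314 + 240)/(-312785) - 349247/(48 + 261) = -7*(-74)*(-1/312785) - 349247/309 = 518*(-1/312785) - 349247*1/309 = -518/312785 - 349247/309 = -109239382957/96650565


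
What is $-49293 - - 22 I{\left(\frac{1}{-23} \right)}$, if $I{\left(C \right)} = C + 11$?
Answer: $- \frac{1128195}{23} \approx -49052.0$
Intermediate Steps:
$I{\left(C \right)} = 11 + C$
$-49293 - - 22 I{\left(\frac{1}{-23} \right)} = -49293 - - 22 \left(11 + \frac{1}{-23}\right) = -49293 - - 22 \left(11 - \frac{1}{23}\right) = -49293 - \left(-22\right) \frac{252}{23} = -49293 - - \frac{5544}{23} = -49293 + \frac{5544}{23} = - \frac{1128195}{23}$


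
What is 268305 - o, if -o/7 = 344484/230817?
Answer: 20643922191/76939 ≈ 2.6832e+5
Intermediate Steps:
o = -803796/76939 (o = -2411388/230817 = -7*114828/76939 = -803796/76939 ≈ -10.447)
268305 - o = 268305 - 1*(-803796/76939) = 268305 + 803796/76939 = 20643922191/76939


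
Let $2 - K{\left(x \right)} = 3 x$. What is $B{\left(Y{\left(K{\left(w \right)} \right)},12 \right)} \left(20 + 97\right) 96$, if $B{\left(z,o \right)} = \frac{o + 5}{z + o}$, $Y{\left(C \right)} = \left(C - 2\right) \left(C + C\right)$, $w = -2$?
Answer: $1768$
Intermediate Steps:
$K{\left(x \right)} = 2 - 3 x$
$Y{\left(C \right)} = 2 C \left(-2 + C\right)$ ($Y{\left(C \right)} = \left(-2 + C\right) 2 C = 2 C \left(-2 + C\right)$)
$B{\left(z,o \right)} = \frac{5 + o}{o + z}$
$B{\left(Y{\left(K{\left(w \right)} \right)},12 \right)} \left(20 + 97\right) 96 = \frac{5 + 12}{12 + 2 \left(2 - -6\right) \left(-2 + \left(2 - -6\right)\right)} \left(20 + 97\right) 96 = \frac{1}{12 + 2 \left(2 + 6\right) \left(-2 + \left(2 + 6\right)\right)} 17 \cdot 117 \cdot 96 = \frac{1}{12 + 2 \cdot 8 \left(-2 + 8\right)} 17 \cdot 11232 = \frac{1}{12 + 2 \cdot 8 \cdot 6} \cdot 17 \cdot 11232 = \frac{1}{12 + 96} \cdot 17 \cdot 11232 = \frac{1}{108} \cdot 17 \cdot 11232 = \frac{17}{108} \cdot 11232 = 1768$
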